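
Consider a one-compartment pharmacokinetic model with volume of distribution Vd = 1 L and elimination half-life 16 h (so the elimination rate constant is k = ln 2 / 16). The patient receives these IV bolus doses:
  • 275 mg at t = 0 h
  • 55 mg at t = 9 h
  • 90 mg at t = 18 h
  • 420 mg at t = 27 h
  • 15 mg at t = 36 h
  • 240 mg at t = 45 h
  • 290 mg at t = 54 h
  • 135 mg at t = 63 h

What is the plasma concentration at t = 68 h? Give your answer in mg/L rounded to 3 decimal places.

459.328 mg/L

k = ln 2 / 16 = 0.04332 per h
Dose 1 (275 mg at t=0 h): 275·exp(−0.04332·68) = 14.453 mg/L
Dose 2 (55 mg at t=9 h): 55·exp(−0.04332·59) = 4.269 mg/L
Dose 3 (90 mg at t=18 h): 90·exp(−0.04332·50) = 10.316 mg/L
Dose 4 (420 mg at t=27 h): 420·exp(−0.04332·41) = 71.098 mg/L
Dose 5 (15 mg at t=36 h): 15·exp(−0.04332·32) = 3.750 mg/L
Dose 6 (240 mg at t=45 h): 240·exp(−0.04332·23) = 88.610 mg/L
Dose 7 (290 mg at t=54 h): 290·exp(−0.04332·14) = 158.124 mg/L
Dose 8 (135 mg at t=63 h): 135·exp(−0.04332·5) = 108.708 mg/L
C(68) = 14.453 + 4.269 + 10.316 + 71.098 + 3.750 + 88.610 + 158.124 + 108.708 = 459.328 mg/L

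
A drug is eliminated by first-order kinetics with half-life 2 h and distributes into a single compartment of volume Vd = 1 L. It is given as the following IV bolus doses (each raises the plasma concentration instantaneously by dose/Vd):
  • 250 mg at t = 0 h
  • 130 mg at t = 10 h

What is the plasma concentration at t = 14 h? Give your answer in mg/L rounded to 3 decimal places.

k = ln 2 / 2 = 0.34657 per h
Dose 1 (250 mg at t=0 h): 250·exp(−0.34657·14) = 1.953 mg/L
Dose 2 (130 mg at t=10 h): 130·exp(−0.34657·4) = 32.500 mg/L
C(14) = 1.953 + 32.500 = 34.453 mg/L

34.453 mg/L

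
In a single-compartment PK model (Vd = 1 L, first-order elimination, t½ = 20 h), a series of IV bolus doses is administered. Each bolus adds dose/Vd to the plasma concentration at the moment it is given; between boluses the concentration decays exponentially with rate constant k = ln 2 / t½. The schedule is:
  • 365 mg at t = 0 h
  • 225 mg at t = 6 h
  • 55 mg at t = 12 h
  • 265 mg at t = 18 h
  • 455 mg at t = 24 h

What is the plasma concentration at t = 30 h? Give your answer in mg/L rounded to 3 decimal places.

k = ln 2 / 20 = 0.03466 per h
Dose 1 (365 mg at t=0 h): 365·exp(−0.03466·30) = 129.047 mg/L
Dose 2 (225 mg at t=6 h): 225·exp(−0.03466·24) = 97.937 mg/L
Dose 3 (55 mg at t=12 h): 55·exp(−0.03466·18) = 29.474 mg/L
Dose 4 (265 mg at t=18 h): 265·exp(−0.03466·12) = 174.835 mg/L
Dose 5 (455 mg at t=24 h): 455·exp(−0.03466·6) = 369.575 mg/L
C(30) = 129.047 + 97.937 + 29.474 + 174.835 + 369.575 = 800.867 mg/L

800.867 mg/L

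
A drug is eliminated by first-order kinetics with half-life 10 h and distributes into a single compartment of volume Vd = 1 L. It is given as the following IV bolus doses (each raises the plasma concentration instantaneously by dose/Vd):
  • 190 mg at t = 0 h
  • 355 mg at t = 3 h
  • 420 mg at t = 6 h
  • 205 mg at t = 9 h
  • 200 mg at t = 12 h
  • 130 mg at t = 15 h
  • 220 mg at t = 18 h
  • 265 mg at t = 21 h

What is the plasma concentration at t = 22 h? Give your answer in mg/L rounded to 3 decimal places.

k = ln 2 / 10 = 0.06931 per h
Dose 1 (190 mg at t=0 h): 190·exp(−0.06931·22) = 41.351 mg/L
Dose 2 (355 mg at t=3 h): 355·exp(−0.06931·19) = 95.120 mg/L
Dose 3 (420 mg at t=6 h): 420·exp(−0.06931·16) = 138.548 mg/L
Dose 4 (205 mg at t=9 h): 205·exp(−0.06931·13) = 83.256 mg/L
Dose 5 (200 mg at t=12 h): 200·exp(−0.06931·10) = 100.000 mg/L
Dose 6 (130 mg at t=15 h): 130·exp(−0.06931·7) = 80.024 mg/L
Dose 7 (220 mg at t=18 h): 220·exp(−0.06931·4) = 166.729 mg/L
Dose 8 (265 mg at t=21 h): 265·exp(−0.06931·1) = 247.254 mg/L
C(22) = 41.351 + 95.120 + 138.548 + 83.256 + 100.000 + 80.024 + 166.729 + 247.254 = 952.282 mg/L

952.282 mg/L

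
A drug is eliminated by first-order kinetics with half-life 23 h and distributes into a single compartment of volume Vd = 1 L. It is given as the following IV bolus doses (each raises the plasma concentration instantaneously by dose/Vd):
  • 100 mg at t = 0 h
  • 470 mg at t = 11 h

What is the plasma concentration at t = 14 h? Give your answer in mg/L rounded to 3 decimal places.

k = ln 2 / 23 = 0.03014 per h
Dose 1 (100 mg at t=0 h): 100·exp(−0.03014·14) = 65.579 mg/L
Dose 2 (470 mg at t=11 h): 470·exp(−0.03014·3) = 429.371 mg/L
C(14) = 65.579 + 429.371 = 494.950 mg/L

494.950 mg/L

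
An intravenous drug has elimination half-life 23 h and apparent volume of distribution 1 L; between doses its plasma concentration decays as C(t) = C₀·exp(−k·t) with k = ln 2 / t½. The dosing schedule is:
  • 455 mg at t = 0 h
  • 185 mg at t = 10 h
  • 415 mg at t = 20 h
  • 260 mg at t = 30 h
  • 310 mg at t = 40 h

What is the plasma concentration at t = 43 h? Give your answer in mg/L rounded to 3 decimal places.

k = ln 2 / 23 = 0.03014 per h
Dose 1 (455 mg at t=0 h): 455·exp(−0.03014·43) = 124.513 mg/L
Dose 2 (185 mg at t=10 h): 185·exp(−0.03014·33) = 68.432 mg/L
Dose 3 (415 mg at t=20 h): 415·exp(−0.03014·23) = 207.500 mg/L
Dose 4 (260 mg at t=30 h): 260·exp(−0.03014·13) = 175.722 mg/L
Dose 5 (310 mg at t=40 h): 310·exp(−0.03014·3) = 283.202 mg/L
C(43) = 124.513 + 68.432 + 207.500 + 175.722 + 283.202 = 859.370 mg/L

859.370 mg/L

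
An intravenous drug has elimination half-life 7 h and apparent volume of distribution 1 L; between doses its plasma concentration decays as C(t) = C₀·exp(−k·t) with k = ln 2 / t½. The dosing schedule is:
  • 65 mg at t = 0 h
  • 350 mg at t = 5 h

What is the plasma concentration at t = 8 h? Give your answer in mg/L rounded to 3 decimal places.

289.485 mg/L

k = ln 2 / 7 = 0.09902 per h
Dose 1 (65 mg at t=0 h): 65·exp(−0.09902·8) = 29.436 mg/L
Dose 2 (350 mg at t=5 h): 350·exp(−0.09902·3) = 260.049 mg/L
C(8) = 29.436 + 260.049 = 289.485 mg/L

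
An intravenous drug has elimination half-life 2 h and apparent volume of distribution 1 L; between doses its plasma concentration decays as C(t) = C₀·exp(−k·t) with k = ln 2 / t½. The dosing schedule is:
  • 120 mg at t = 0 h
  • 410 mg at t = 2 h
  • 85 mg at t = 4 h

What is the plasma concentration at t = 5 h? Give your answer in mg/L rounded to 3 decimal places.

226.274 mg/L

k = ln 2 / 2 = 0.34657 per h
Dose 1 (120 mg at t=0 h): 120·exp(−0.34657·5) = 21.213 mg/L
Dose 2 (410 mg at t=2 h): 410·exp(−0.34657·3) = 144.957 mg/L
Dose 3 (85 mg at t=4 h): 85·exp(−0.34657·1) = 60.104 mg/L
C(5) = 21.213 + 144.957 + 60.104 = 226.274 mg/L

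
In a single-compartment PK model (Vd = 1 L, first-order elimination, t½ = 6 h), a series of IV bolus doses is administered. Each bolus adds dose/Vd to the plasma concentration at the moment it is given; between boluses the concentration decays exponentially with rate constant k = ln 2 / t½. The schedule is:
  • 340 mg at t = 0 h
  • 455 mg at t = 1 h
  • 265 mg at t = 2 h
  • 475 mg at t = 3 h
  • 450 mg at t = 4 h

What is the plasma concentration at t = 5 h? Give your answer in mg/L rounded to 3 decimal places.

k = ln 2 / 6 = 0.11552 per h
Dose 1 (340 mg at t=0 h): 340·exp(−0.11552·5) = 190.819 mg/L
Dose 2 (455 mg at t=1 h): 455·exp(−0.11552·4) = 286.632 mg/L
Dose 3 (265 mg at t=2 h): 265·exp(−0.11552·3) = 187.383 mg/L
Dose 4 (475 mg at t=3 h): 475·exp(−0.11552·2) = 377.008 mg/L
Dose 5 (450 mg at t=4 h): 450·exp(−0.11552·1) = 400.904 mg/L
C(5) = 190.819 + 286.632 + 187.383 + 377.008 + 400.904 = 1442.746 mg/L

1442.746 mg/L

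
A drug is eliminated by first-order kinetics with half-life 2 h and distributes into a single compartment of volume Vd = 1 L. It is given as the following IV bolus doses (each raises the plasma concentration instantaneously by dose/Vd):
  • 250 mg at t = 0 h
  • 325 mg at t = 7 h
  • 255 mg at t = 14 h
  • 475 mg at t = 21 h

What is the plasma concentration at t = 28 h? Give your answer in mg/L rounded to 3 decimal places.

k = ln 2 / 2 = 0.34657 per h
Dose 1 (250 mg at t=0 h): 250·exp(−0.34657·28) = 0.015 mg/L
Dose 2 (325 mg at t=7 h): 325·exp(−0.34657·21) = 0.224 mg/L
Dose 3 (255 mg at t=14 h): 255·exp(−0.34657·14) = 1.992 mg/L
Dose 4 (475 mg at t=21 h): 475·exp(−0.34657·7) = 41.984 mg/L
C(28) = 0.015 + 0.224 + 1.992 + 41.984 = 44.216 mg/L

44.216 mg/L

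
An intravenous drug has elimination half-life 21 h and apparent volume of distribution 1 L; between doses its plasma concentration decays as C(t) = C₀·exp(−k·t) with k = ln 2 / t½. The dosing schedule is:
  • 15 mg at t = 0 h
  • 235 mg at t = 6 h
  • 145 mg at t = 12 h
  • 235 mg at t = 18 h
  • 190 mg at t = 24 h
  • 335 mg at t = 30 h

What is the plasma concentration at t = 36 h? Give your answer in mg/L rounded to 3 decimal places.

k = ln 2 / 21 = 0.03301 per h
Dose 1 (15 mg at t=0 h): 15·exp(−0.03301·36) = 4.571 mg/L
Dose 2 (235 mg at t=6 h): 235·exp(−0.03301·30) = 87.302 mg/L
Dose 3 (145 mg at t=12 h): 145·exp(−0.03301·24) = 65.665 mg/L
Dose 4 (235 mg at t=18 h): 235·exp(−0.03301·18) = 129.731 mg/L
Dose 5 (190 mg at t=24 h): 190·exp(−0.03301·12) = 127.861 mg/L
Dose 6 (335 mg at t=30 h): 335·exp(−0.03301·6) = 274.812 mg/L
C(36) = 4.571 + 87.302 + 65.665 + 129.731 + 127.861 + 274.812 = 689.942 mg/L

689.942 mg/L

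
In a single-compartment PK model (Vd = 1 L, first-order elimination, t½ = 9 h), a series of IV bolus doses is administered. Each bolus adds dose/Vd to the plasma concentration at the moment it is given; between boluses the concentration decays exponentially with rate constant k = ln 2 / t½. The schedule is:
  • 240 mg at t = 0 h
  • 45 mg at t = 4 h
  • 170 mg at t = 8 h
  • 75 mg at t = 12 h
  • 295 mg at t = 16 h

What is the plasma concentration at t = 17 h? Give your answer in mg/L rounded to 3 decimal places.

490.501 mg/L

k = ln 2 / 9 = 0.07702 per h
Dose 1 (240 mg at t=0 h): 240·exp(−0.07702·17) = 64.804 mg/L
Dose 2 (45 mg at t=4 h): 45·exp(−0.07702·13) = 16.535 mg/L
Dose 3 (170 mg at t=8 h): 170·exp(−0.07702·9) = 85.000 mg/L
Dose 4 (75 mg at t=12 h): 75·exp(−0.07702·5) = 51.030 mg/L
Dose 5 (295 mg at t=16 h): 295·exp(−0.07702·1) = 273.133 mg/L
C(17) = 64.804 + 16.535 + 85.000 + 51.030 + 273.133 = 490.501 mg/L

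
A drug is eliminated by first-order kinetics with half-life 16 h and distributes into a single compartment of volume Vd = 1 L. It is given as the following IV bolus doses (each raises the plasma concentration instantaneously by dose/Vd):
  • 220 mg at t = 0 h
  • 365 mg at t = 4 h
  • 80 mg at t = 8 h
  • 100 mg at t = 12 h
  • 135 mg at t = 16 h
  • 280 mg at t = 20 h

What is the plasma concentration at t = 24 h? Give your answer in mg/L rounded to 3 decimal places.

661.616 mg/L

k = ln 2 / 16 = 0.04332 per h
Dose 1 (220 mg at t=0 h): 220·exp(−0.04332·24) = 77.782 mg/L
Dose 2 (365 mg at t=4 h): 365·exp(−0.04332·20) = 153.464 mg/L
Dose 3 (80 mg at t=8 h): 80·exp(−0.04332·16) = 40.000 mg/L
Dose 4 (100 mg at t=12 h): 100·exp(−0.04332·12) = 59.460 mg/L
Dose 5 (135 mg at t=16 h): 135·exp(−0.04332·8) = 95.459 mg/L
Dose 6 (280 mg at t=20 h): 280·exp(−0.04332·4) = 235.451 mg/L
C(24) = 77.782 + 153.464 + 40.000 + 59.460 + 95.459 + 235.451 = 661.616 mg/L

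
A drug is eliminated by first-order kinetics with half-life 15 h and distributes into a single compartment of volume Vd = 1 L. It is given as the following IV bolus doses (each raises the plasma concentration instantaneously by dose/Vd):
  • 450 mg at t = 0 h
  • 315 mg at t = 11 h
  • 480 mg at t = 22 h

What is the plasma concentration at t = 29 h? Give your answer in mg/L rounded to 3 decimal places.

k = ln 2 / 15 = 0.04621 per h
Dose 1 (450 mg at t=0 h): 450·exp(−0.04621·29) = 117.821 mg/L
Dose 2 (315 mg at t=11 h): 315·exp(−0.04621·18) = 137.112 mg/L
Dose 3 (480 mg at t=22 h): 480·exp(−0.04621·7) = 347.345 mg/L
C(29) = 117.821 + 137.112 + 347.345 = 602.277 mg/L

602.277 mg/L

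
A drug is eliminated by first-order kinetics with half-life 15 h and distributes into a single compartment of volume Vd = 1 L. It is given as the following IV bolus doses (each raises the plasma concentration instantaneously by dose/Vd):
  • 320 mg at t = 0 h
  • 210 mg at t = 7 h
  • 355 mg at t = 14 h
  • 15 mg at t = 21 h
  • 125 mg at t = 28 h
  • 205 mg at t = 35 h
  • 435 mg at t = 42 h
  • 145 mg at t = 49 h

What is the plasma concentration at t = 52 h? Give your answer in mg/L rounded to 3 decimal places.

655.047 mg/L

k = ln 2 / 15 = 0.04621 per h
Dose 1 (320 mg at t=0 h): 320·exp(−0.04621·52) = 28.945 mg/L
Dose 2 (210 mg at t=7 h): 210·exp(−0.04621·45) = 26.250 mg/L
Dose 3 (355 mg at t=14 h): 355·exp(−0.04621·38) = 61.322 mg/L
Dose 4 (15 mg at t=21 h): 15·exp(−0.04621·31) = 3.581 mg/L
Dose 5 (125 mg at t=28 h): 125·exp(−0.04621·24) = 41.235 mg/L
Dose 6 (205 mg at t=35 h): 205·exp(−0.04621·17) = 93.452 mg/L
Dose 7 (435 mg at t=42 h): 435·exp(−0.04621·10) = 274.033 mg/L
Dose 8 (145 mg at t=49 h): 145·exp(−0.04621·3) = 126.230 mg/L
C(52) = 28.945 + 26.250 + 61.322 + 3.581 + 41.235 + 93.452 + 274.033 + 126.230 = 655.047 mg/L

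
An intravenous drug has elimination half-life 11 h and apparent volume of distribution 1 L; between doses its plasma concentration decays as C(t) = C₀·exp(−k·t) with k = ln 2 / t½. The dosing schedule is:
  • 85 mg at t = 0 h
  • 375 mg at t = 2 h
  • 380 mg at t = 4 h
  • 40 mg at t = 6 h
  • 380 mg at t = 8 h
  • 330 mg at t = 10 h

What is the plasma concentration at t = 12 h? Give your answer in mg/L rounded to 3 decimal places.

1082.806 mg/L

k = ln 2 / 11 = 0.06301 per h
Dose 1 (85 mg at t=0 h): 85·exp(−0.06301·12) = 39.905 mg/L
Dose 2 (375 mg at t=2 h): 375·exp(−0.06301·10) = 199.695 mg/L
Dose 3 (380 mg at t=4 h): 380·exp(−0.06301·8) = 229.537 mg/L
Dose 4 (40 mg at t=6 h): 40·exp(−0.06301·6) = 27.407 mg/L
Dose 5 (380 mg at t=8 h): 380·exp(−0.06301·4) = 295.337 mg/L
Dose 6 (330 mg at t=10 h): 330·exp(−0.06301·2) = 290.925 mg/L
C(12) = 39.905 + 199.695 + 229.537 + 27.407 + 295.337 + 290.925 = 1082.806 mg/L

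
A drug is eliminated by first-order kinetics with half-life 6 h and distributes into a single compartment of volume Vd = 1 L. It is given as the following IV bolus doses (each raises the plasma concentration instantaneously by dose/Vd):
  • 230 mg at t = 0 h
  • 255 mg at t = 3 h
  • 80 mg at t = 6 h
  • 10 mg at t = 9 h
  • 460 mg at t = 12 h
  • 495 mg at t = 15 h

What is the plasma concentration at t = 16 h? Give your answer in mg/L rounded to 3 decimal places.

853.447 mg/L

k = ln 2 / 6 = 0.11552 per h
Dose 1 (230 mg at t=0 h): 230·exp(−0.11552·16) = 36.223 mg/L
Dose 2 (255 mg at t=3 h): 255·exp(−0.11552·13) = 56.795 mg/L
Dose 3 (80 mg at t=6 h): 80·exp(−0.11552·10) = 25.198 mg/L
Dose 4 (10 mg at t=9 h): 10·exp(−0.11552·7) = 4.454 mg/L
Dose 5 (460 mg at t=12 h): 460·exp(−0.11552·4) = 289.782 mg/L
Dose 6 (495 mg at t=15 h): 495·exp(−0.11552·1) = 440.995 mg/L
C(16) = 36.223 + 56.795 + 25.198 + 4.454 + 289.782 + 440.995 = 853.447 mg/L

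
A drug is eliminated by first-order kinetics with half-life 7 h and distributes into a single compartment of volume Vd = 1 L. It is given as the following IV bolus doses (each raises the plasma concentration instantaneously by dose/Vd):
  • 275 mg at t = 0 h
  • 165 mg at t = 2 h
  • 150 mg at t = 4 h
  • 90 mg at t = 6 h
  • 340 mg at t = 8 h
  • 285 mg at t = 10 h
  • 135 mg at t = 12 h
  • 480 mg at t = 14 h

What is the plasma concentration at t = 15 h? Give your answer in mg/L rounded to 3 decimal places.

1073.960 mg/L

k = ln 2 / 7 = 0.09902 per h
Dose 1 (275 mg at t=0 h): 275·exp(−0.09902·15) = 62.269 mg/L
Dose 2 (165 mg at t=2 h): 165·exp(−0.09902·13) = 45.544 mg/L
Dose 3 (150 mg at t=4 h): 150·exp(−0.09902·11) = 50.471 mg/L
Dose 4 (90 mg at t=6 h): 90·exp(−0.09902·9) = 36.915 mg/L
Dose 5 (340 mg at t=8 h): 340·exp(−0.09902·7) = 170.000 mg/L
Dose 6 (285 mg at t=10 h): 285·exp(−0.09902·5) = 173.709 mg/L
Dose 7 (135 mg at t=12 h): 135·exp(−0.09902·3) = 100.305 mg/L
Dose 8 (480 mg at t=14 h): 480·exp(−0.09902·1) = 434.747 mg/L
C(15) = 62.269 + 45.544 + 50.471 + 36.915 + 170.000 + 173.709 + 100.305 + 434.747 = 1073.960 mg/L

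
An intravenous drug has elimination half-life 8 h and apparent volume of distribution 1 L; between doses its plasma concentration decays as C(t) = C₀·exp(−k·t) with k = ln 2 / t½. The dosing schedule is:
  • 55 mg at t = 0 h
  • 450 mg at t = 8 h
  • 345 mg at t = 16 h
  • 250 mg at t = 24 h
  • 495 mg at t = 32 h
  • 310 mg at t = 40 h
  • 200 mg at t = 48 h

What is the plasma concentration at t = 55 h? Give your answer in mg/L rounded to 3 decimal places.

k = ln 2 / 8 = 0.08664 per h
Dose 1 (55 mg at t=0 h): 55·exp(−0.08664·55) = 0.469 mg/L
Dose 2 (450 mg at t=8 h): 450·exp(−0.08664·47) = 7.668 mg/L
Dose 3 (345 mg at t=16 h): 345·exp(−0.08664·39) = 11.757 mg/L
Dose 4 (250 mg at t=24 h): 250·exp(−0.08664·31) = 17.039 mg/L
Dose 5 (495 mg at t=32 h): 495·exp(−0.08664·23) = 67.475 mg/L
Dose 6 (310 mg at t=40 h): 310·exp(−0.08664·15) = 84.514 mg/L
Dose 7 (200 mg at t=48 h): 200·exp(−0.08664·7) = 109.051 mg/L
C(55) = 0.469 + 7.668 + 11.757 + 17.039 + 67.475 + 84.514 + 109.051 = 297.973 mg/L

297.973 mg/L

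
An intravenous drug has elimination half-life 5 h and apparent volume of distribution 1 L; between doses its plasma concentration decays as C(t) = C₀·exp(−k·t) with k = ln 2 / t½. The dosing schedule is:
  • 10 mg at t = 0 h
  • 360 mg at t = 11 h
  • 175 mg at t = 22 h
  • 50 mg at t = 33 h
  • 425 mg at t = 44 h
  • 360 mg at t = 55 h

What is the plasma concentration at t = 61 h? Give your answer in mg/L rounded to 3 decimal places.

199.130 mg/L

k = ln 2 / 5 = 0.13863 per h
Dose 1 (10 mg at t=0 h): 10·exp(−0.13863·61) = 0.002 mg/L
Dose 2 (360 mg at t=11 h): 360·exp(−0.13863·50) = 0.352 mg/L
Dose 3 (175 mg at t=22 h): 175·exp(−0.13863·39) = 0.785 mg/L
Dose 4 (50 mg at t=33 h): 50·exp(−0.13863·28) = 1.031 mg/L
Dose 5 (425 mg at t=44 h): 425·exp(−0.13863·17) = 40.261 mg/L
Dose 6 (360 mg at t=55 h): 360·exp(−0.13863·6) = 156.699 mg/L
C(61) = 0.002 + 0.352 + 0.785 + 1.031 + 40.261 + 156.699 = 199.130 mg/L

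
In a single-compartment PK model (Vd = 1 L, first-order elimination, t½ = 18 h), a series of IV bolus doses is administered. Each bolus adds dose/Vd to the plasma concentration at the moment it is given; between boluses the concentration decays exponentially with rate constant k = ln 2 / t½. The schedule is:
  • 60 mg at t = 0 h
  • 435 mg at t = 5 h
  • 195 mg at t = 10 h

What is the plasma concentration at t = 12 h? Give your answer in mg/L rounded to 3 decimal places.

k = ln 2 / 18 = 0.03851 per h
Dose 1 (60 mg at t=0 h): 60·exp(−0.03851·12) = 37.798 mg/L
Dose 2 (435 mg at t=5 h): 435·exp(−0.03851·7) = 332.217 mg/L
Dose 3 (195 mg at t=10 h): 195·exp(−0.03851·2) = 180.546 mg/L
C(12) = 37.798 + 332.217 + 180.546 = 550.560 mg/L

550.560 mg/L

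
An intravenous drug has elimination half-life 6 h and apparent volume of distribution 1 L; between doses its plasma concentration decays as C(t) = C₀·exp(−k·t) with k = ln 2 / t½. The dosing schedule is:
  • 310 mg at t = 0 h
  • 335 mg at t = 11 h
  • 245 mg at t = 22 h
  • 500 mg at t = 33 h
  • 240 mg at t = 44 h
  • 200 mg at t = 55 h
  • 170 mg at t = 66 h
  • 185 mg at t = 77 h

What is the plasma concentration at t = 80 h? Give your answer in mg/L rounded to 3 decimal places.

182.073 mg/L

k = ln 2 / 6 = 0.11552 per h
Dose 1 (310 mg at t=0 h): 310·exp(−0.11552·80) = 0.030 mg/L
Dose 2 (335 mg at t=11 h): 335·exp(−0.11552·69) = 0.116 mg/L
Dose 3 (245 mg at t=22 h): 245·exp(−0.11552·58) = 0.301 mg/L
Dose 4 (500 mg at t=33 h): 500·exp(−0.11552·47) = 2.192 mg/L
Dose 5 (240 mg at t=44 h): 240·exp(−0.11552·36) = 3.750 mg/L
Dose 6 (200 mg at t=55 h): 200·exp(−0.11552·25) = 11.136 mg/L
Dose 7 (170 mg at t=66 h): 170·exp(−0.11552·14) = 33.732 mg/L
Dose 8 (185 mg at t=77 h): 185·exp(−0.11552·3) = 130.815 mg/L
C(80) = 0.030 + 0.116 + 0.301 + 2.192 + 3.750 + 11.136 + 33.732 + 130.815 = 182.073 mg/L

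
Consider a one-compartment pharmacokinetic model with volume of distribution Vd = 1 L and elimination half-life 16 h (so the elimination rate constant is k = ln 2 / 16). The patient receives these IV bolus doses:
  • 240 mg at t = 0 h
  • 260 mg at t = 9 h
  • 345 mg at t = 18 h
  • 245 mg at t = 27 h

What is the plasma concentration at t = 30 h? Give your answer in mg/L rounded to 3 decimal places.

590.391 mg/L

k = ln 2 / 16 = 0.04332 per h
Dose 1 (240 mg at t=0 h): 240·exp(−0.04332·30) = 65.430 mg/L
Dose 2 (260 mg at t=9 h): 260·exp(−0.04332·21) = 104.682 mg/L
Dose 3 (345 mg at t=18 h): 345·exp(−0.04332·12) = 205.138 mg/L
Dose 4 (245 mg at t=27 h): 245·exp(−0.04332·3) = 215.141 mg/L
C(30) = 65.430 + 104.682 + 205.138 + 215.141 = 590.391 mg/L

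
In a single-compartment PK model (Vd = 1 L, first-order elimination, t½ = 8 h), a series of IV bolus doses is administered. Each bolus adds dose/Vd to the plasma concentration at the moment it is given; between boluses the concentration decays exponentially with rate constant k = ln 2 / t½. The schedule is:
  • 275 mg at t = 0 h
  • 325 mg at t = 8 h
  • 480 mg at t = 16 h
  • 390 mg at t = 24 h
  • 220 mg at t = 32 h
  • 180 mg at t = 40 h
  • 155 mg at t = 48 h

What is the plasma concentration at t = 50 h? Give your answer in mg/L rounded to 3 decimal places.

330.643 mg/L

k = ln 2 / 8 = 0.08664 per h
Dose 1 (275 mg at t=0 h): 275·exp(−0.08664·50) = 3.613 mg/L
Dose 2 (325 mg at t=8 h): 325·exp(−0.08664·42) = 8.540 mg/L
Dose 3 (480 mg at t=16 h): 480·exp(−0.08664·34) = 25.227 mg/L
Dose 4 (390 mg at t=24 h): 390·exp(−0.08664·26) = 40.994 mg/L
Dose 5 (220 mg at t=32 h): 220·exp(−0.08664·18) = 46.249 mg/L
Dose 6 (180 mg at t=40 h): 180·exp(−0.08664·10) = 75.681 mg/L
Dose 7 (155 mg at t=48 h): 155·exp(−0.08664·2) = 130.339 mg/L
C(50) = 3.613 + 8.540 + 25.227 + 40.994 + 46.249 + 75.681 + 130.339 = 330.643 mg/L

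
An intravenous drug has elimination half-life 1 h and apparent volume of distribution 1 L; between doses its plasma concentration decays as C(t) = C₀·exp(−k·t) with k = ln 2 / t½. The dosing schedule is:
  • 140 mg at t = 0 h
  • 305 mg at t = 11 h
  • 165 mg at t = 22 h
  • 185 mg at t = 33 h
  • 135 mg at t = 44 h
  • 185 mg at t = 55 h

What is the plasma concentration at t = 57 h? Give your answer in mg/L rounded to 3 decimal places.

k = ln 2 / 1 = 0.69315 per h
Dose 1 (140 mg at t=0 h): 140·exp(−0.69315·57) = 0.000 mg/L
Dose 2 (305 mg at t=11 h): 305·exp(−0.69315·46) = 0.000 mg/L
Dose 3 (165 mg at t=22 h): 165·exp(−0.69315·35) = 0.000 mg/L
Dose 4 (185 mg at t=33 h): 185·exp(−0.69315·24) = 0.000 mg/L
Dose 5 (135 mg at t=44 h): 135·exp(−0.69315·13) = 0.016 mg/L
Dose 6 (185 mg at t=55 h): 185·exp(−0.69315·2) = 46.250 mg/L
C(57) = 0.000 + 0.000 + 0.000 + 0.000 + 0.016 + 46.250 = 46.266 mg/L

46.266 mg/L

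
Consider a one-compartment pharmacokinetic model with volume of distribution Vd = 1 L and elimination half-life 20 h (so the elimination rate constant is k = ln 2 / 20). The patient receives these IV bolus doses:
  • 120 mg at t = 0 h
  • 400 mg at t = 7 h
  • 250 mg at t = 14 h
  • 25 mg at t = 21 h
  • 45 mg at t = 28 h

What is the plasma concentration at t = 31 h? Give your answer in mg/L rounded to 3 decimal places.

412.021 mg/L

k = ln 2 / 20 = 0.03466 per h
Dose 1 (120 mg at t=0 h): 120·exp(−0.03466·31) = 40.981 mg/L
Dose 2 (400 mg at t=7 h): 400·exp(−0.03466·24) = 174.110 mg/L
Dose 3 (250 mg at t=14 h): 250·exp(−0.03466·17) = 138.696 mg/L
Dose 4 (25 mg at t=21 h): 25·exp(−0.03466·10) = 17.678 mg/L
Dose 5 (45 mg at t=28 h): 45·exp(−0.03466·3) = 40.556 mg/L
C(31) = 40.981 + 174.110 + 138.696 + 17.678 + 40.556 = 412.021 mg/L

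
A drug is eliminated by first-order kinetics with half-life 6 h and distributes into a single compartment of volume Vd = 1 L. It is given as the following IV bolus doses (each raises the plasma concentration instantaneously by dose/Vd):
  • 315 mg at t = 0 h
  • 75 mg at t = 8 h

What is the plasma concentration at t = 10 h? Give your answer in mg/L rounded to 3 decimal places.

k = ln 2 / 6 = 0.11552 per h
Dose 1 (315 mg at t=0 h): 315·exp(−0.11552·10) = 99.219 mg/L
Dose 2 (75 mg at t=8 h): 75·exp(−0.11552·2) = 59.528 mg/L
C(10) = 99.219 + 59.528 = 158.746 mg/L

158.746 mg/L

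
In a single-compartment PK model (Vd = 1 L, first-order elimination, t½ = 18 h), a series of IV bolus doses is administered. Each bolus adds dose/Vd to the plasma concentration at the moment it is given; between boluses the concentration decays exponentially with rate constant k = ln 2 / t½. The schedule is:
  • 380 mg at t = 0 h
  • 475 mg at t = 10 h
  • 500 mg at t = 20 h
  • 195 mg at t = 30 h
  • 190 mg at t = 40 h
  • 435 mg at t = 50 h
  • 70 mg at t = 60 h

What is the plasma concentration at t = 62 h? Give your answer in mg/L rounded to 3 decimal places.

k = ln 2 / 18 = 0.03851 per h
Dose 1 (380 mg at t=0 h): 380·exp(−0.03851·62) = 34.906 mg/L
Dose 2 (475 mg at t=10 h): 475·exp(−0.03851·52) = 64.129 mg/L
Dose 3 (500 mg at t=20 h): 500·exp(−0.03851·42) = 99.213 mg/L
Dose 4 (195 mg at t=30 h): 195·exp(−0.03851·32) = 56.868 mg/L
Dose 5 (190 mg at t=40 h): 190·exp(−0.03851·22) = 81.438 mg/L
Dose 6 (435 mg at t=50 h): 435·exp(−0.03851·12) = 274.033 mg/L
Dose 7 (70 mg at t=60 h): 70·exp(−0.03851·2) = 64.811 mg/L
C(62) = 34.906 + 64.129 + 99.213 + 56.868 + 81.438 + 274.033 + 64.811 = 675.398 mg/L

675.398 mg/L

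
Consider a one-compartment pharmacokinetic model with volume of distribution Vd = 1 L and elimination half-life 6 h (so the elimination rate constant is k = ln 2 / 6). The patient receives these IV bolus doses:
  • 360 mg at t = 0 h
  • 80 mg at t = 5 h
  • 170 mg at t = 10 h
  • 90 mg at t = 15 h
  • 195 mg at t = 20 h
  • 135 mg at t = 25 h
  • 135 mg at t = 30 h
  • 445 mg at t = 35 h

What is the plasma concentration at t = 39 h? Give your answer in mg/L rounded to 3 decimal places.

393.706 mg/L

k = ln 2 / 6 = 0.11552 per h
Dose 1 (360 mg at t=0 h): 360·exp(−0.11552·39) = 3.977 mg/L
Dose 2 (80 mg at t=5 h): 80·exp(−0.11552·34) = 1.575 mg/L
Dose 3 (170 mg at t=10 h): 170·exp(−0.11552·29) = 5.963 mg/L
Dose 4 (90 mg at t=15 h): 90·exp(−0.11552·24) = 5.625 mg/L
Dose 5 (195 mg at t=20 h): 195·exp(−0.11552·19) = 21.716 mg/L
Dose 6 (135 mg at t=25 h): 135·exp(−0.11552·14) = 26.787 mg/L
Dose 7 (135 mg at t=30 h): 135·exp(−0.11552·9) = 47.730 mg/L
Dose 8 (445 mg at t=35 h): 445·exp(−0.11552·4) = 280.332 mg/L
C(39) = 3.977 + 1.575 + 5.963 + 5.625 + 21.716 + 26.787 + 47.730 + 280.332 = 393.706 mg/L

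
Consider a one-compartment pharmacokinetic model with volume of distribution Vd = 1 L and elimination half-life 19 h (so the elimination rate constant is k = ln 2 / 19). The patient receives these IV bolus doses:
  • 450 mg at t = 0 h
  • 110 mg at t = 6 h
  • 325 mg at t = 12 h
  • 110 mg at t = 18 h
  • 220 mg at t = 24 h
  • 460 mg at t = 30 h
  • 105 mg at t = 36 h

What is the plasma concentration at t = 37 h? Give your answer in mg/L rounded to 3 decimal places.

k = ln 2 / 19 = 0.03648 per h
Dose 1 (450 mg at t=0 h): 450·exp(−0.03648·37) = 116.680 mg/L
Dose 2 (110 mg at t=6 h): 110·exp(−0.03648·31) = 35.501 mg/L
Dose 3 (325 mg at t=12 h): 325·exp(−0.03648·25) = 130.554 mg/L
Dose 4 (110 mg at t=18 h): 110·exp(−0.03648·19) = 55.000 mg/L
Dose 5 (220 mg at t=24 h): 220·exp(−0.03648·13) = 136.916 mg/L
Dose 6 (460 mg at t=30 h): 460·exp(−0.03648·7) = 356.330 mg/L
Dose 7 (105 mg at t=36 h): 105·exp(−0.03648·1) = 101.238 mg/L
C(37) = 116.680 + 35.501 + 130.554 + 55.000 + 136.916 + 356.330 + 101.238 = 932.219 mg/L

932.219 mg/L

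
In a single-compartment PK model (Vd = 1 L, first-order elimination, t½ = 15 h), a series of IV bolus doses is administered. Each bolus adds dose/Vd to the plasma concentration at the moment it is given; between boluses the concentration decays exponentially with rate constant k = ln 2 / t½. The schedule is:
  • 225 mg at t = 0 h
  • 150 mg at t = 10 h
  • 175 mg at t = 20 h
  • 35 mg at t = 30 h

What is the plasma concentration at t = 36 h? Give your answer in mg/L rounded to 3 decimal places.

197.817 mg/L

k = ln 2 / 15 = 0.04621 per h
Dose 1 (225 mg at t=0 h): 225·exp(−0.04621·36) = 42.630 mg/L
Dose 2 (150 mg at t=10 h): 150·exp(−0.04621·26) = 45.113 mg/L
Dose 3 (175 mg at t=20 h): 175·exp(−0.04621·16) = 83.549 mg/L
Dose 4 (35 mg at t=30 h): 35·exp(−0.04621·6) = 26.525 mg/L
C(36) = 42.630 + 45.113 + 83.549 + 26.525 = 197.817 mg/L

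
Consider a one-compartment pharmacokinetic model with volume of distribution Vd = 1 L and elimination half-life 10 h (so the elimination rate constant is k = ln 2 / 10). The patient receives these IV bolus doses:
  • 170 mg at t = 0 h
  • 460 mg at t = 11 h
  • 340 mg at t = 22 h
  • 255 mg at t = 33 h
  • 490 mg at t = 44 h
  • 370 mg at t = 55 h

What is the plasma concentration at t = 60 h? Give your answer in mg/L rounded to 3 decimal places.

504.985 mg/L

k = ln 2 / 10 = 0.06931 per h
Dose 1 (170 mg at t=0 h): 170·exp(−0.06931·60) = 2.656 mg/L
Dose 2 (460 mg at t=11 h): 460·exp(−0.06931·49) = 15.407 mg/L
Dose 3 (340 mg at t=22 h): 340·exp(−0.06931·38) = 24.410 mg/L
Dose 4 (255 mg at t=33 h): 255·exp(−0.06931·27) = 39.243 mg/L
Dose 5 (490 mg at t=44 h): 490·exp(−0.06931·16) = 161.640 mg/L
Dose 6 (370 mg at t=55 h): 370·exp(−0.06931·5) = 261.630 mg/L
C(60) = 2.656 + 15.407 + 24.410 + 39.243 + 161.640 + 261.630 = 504.985 mg/L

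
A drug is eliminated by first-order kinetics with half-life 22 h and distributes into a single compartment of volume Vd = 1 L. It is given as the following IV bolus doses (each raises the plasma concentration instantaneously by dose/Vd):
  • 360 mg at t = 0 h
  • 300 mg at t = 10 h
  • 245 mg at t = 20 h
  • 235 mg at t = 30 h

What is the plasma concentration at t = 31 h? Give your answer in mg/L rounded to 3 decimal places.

691.311 mg/L

k = ln 2 / 22 = 0.03151 per h
Dose 1 (360 mg at t=0 h): 360·exp(−0.03151·31) = 135.558 mg/L
Dose 2 (300 mg at t=10 h): 300·exp(−0.03151·21) = 154.801 mg/L
Dose 3 (245 mg at t=20 h): 245·exp(−0.03151·11) = 173.241 mg/L
Dose 4 (235 mg at t=30 h): 235·exp(−0.03151·1) = 227.711 mg/L
C(31) = 135.558 + 154.801 + 173.241 + 227.711 = 691.311 mg/L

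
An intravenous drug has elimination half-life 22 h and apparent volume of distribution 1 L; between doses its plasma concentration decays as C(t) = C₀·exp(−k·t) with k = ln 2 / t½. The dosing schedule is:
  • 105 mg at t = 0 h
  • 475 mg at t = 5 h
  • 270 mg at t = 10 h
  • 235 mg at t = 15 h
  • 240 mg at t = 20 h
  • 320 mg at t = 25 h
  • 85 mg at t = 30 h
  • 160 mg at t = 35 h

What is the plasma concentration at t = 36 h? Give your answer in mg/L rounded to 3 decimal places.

1049.553 mg/L

k = ln 2 / 22 = 0.03151 per h
Dose 1 (105 mg at t=0 h): 105·exp(−0.03151·36) = 33.775 mg/L
Dose 2 (475 mg at t=5 h): 475·exp(−0.03151·31) = 178.861 mg/L
Dose 3 (270 mg at t=10 h): 270·exp(−0.03151·26) = 119.015 mg/L
Dose 4 (235 mg at t=15 h): 235·exp(−0.03151·21) = 121.261 mg/L
Dose 5 (240 mg at t=20 h): 240·exp(−0.03151·16) = 144.971 mg/L
Dose 6 (320 mg at t=25 h): 320·exp(−0.03151·11) = 226.274 mg/L
Dose 7 (85 mg at t=30 h): 85·exp(−0.03151·6) = 70.359 mg/L
Dose 8 (160 mg at t=35 h): 160·exp(−0.03151·1) = 155.038 mg/L
C(36) = 33.775 + 178.861 + 119.015 + 121.261 + 144.971 + 226.274 + 70.359 + 155.038 = 1049.553 mg/L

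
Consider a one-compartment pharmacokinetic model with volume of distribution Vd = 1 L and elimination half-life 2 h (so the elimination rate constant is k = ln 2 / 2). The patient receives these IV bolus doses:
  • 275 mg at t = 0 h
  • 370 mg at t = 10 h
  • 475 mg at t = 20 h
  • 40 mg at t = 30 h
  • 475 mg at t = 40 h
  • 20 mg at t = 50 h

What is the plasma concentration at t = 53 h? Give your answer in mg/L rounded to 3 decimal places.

12.338 mg/L

k = ln 2 / 2 = 0.34657 per h
Dose 1 (275 mg at t=0 h): 275·exp(−0.34657·53) = 0.000 mg/L
Dose 2 (370 mg at t=10 h): 370·exp(−0.34657·43) = 0.000 mg/L
Dose 3 (475 mg at t=20 h): 475·exp(−0.34657·33) = 0.005 mg/L
Dose 4 (40 mg at t=30 h): 40·exp(−0.34657·23) = 0.014 mg/L
Dose 5 (475 mg at t=40 h): 475·exp(−0.34657·13) = 5.248 mg/L
Dose 6 (20 mg at t=50 h): 20·exp(−0.34657·3) = 7.071 mg/L
C(53) = 0.000 + 0.000 + 0.005 + 0.014 + 5.248 + 7.071 = 12.338 mg/L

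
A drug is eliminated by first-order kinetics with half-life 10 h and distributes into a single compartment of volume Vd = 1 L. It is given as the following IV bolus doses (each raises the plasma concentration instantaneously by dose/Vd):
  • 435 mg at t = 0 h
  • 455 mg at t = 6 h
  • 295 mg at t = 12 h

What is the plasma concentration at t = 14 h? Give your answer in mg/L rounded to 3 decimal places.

682.975 mg/L

k = ln 2 / 10 = 0.06931 per h
Dose 1 (435 mg at t=0 h): 435·exp(−0.06931·14) = 164.834 mg/L
Dose 2 (455 mg at t=6 h): 455·exp(−0.06931·8) = 261.329 mg/L
Dose 3 (295 mg at t=12 h): 295·exp(−0.06931·2) = 256.812 mg/L
C(14) = 164.834 + 261.329 + 256.812 = 682.975 mg/L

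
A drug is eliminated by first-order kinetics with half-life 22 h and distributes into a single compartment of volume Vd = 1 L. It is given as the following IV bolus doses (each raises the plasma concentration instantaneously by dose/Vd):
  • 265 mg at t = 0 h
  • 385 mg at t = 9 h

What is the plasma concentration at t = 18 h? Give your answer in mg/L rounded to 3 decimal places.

k = ln 2 / 22 = 0.03151 per h
Dose 1 (265 mg at t=0 h): 265·exp(−0.03151·18) = 150.296 mg/L
Dose 2 (385 mg at t=9 h): 385·exp(−0.03151·9) = 289.943 mg/L
C(18) = 150.296 + 289.943 = 440.239 mg/L

440.239 mg/L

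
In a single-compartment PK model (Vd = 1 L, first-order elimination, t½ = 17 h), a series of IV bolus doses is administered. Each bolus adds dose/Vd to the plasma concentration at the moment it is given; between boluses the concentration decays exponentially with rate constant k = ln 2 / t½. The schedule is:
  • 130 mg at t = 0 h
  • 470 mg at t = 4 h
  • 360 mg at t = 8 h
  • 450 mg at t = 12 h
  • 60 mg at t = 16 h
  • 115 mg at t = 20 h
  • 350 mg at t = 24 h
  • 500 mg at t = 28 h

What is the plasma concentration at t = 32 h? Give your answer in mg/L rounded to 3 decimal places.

k = ln 2 / 17 = 0.04077 per h
Dose 1 (130 mg at t=0 h): 130·exp(−0.04077·32) = 35.261 mg/L
Dose 2 (470 mg at t=4 h): 470·exp(−0.04077·28) = 150.066 mg/L
Dose 3 (360 mg at t=8 h): 360·exp(−0.04077·24) = 135.307 mg/L
Dose 4 (450 mg at t=12 h): 450·exp(−0.04077·20) = 199.095 mg/L
Dose 5 (60 mg at t=16 h): 60·exp(−0.04077·16) = 31.248 mg/L
Dose 6 (115 mg at t=20 h): 115·exp(−0.04077·12) = 70.503 mg/L
Dose 7 (350 mg at t=24 h): 350·exp(−0.04077·8) = 252.585 mg/L
Dose 8 (500 mg at t=28 h): 500·exp(−0.04077·4) = 424.756 mg/L
C(32) = 35.261 + 150.066 + 135.307 + 199.095 + 31.248 + 70.503 + 252.585 + 424.756 = 1298.821 mg/L

1298.821 mg/L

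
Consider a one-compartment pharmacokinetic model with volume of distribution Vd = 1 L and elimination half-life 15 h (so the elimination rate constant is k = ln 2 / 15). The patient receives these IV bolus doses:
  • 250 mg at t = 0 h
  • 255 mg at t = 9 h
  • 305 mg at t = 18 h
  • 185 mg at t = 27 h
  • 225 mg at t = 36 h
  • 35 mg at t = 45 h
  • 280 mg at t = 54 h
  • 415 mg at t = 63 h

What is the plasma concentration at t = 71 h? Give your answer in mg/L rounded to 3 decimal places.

k = ln 2 / 15 = 0.04621 per h
Dose 1 (250 mg at t=0 h): 250·exp(−0.04621·71) = 9.399 mg/L
Dose 2 (255 mg at t=9 h): 255·exp(−0.04621·62) = 14.531 mg/L
Dose 3 (305 mg at t=18 h): 305·exp(−0.04621·53) = 26.343 mg/L
Dose 4 (185 mg at t=27 h): 185·exp(−0.04621·44) = 24.219 mg/L
Dose 5 (225 mg at t=36 h): 225·exp(−0.04621·35) = 44.646 mg/L
Dose 6 (35 mg at t=45 h): 35·exp(−0.04621·26) = 10.526 mg/L
Dose 7 (280 mg at t=54 h): 280·exp(−0.04621·17) = 127.641 mg/L
Dose 8 (415 mg at t=63 h): 415·exp(−0.04621·8) = 286.747 mg/L
C(71) = 9.399 + 14.531 + 26.343 + 24.219 + 44.646 + 10.526 + 127.641 + 286.747 = 544.051 mg/L

544.051 mg/L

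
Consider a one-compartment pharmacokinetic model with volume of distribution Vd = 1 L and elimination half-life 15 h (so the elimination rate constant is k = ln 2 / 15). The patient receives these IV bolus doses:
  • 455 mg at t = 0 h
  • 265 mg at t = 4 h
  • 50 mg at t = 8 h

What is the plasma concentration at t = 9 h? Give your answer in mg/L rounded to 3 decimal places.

k = ln 2 / 15 = 0.04621 per h
Dose 1 (455 mg at t=0 h): 455·exp(−0.04621·9) = 300.188 mg/L
Dose 2 (265 mg at t=4 h): 265·exp(−0.04621·5) = 210.331 mg/L
Dose 3 (50 mg at t=8 h): 50·exp(−0.04621·1) = 47.742 mg/L
C(9) = 300.188 + 210.331 + 47.742 = 558.261 mg/L

558.261 mg/L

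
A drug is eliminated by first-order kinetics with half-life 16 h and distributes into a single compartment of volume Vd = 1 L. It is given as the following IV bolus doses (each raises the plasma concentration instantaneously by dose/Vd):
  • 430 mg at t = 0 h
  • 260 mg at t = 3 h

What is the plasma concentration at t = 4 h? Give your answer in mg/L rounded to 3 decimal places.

610.562 mg/L

k = ln 2 / 16 = 0.04332 per h
Dose 1 (430 mg at t=0 h): 430·exp(−0.04332·4) = 361.585 mg/L
Dose 2 (260 mg at t=3 h): 260·exp(−0.04332·1) = 248.977 mg/L
C(4) = 361.585 + 248.977 = 610.562 mg/L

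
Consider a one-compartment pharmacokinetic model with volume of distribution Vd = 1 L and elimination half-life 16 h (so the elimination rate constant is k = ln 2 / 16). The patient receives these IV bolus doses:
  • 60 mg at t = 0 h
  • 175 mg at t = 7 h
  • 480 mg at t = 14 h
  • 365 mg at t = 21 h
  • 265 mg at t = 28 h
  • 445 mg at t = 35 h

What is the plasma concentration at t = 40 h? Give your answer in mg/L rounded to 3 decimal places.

884.285 mg/L

k = ln 2 / 16 = 0.04332 per h
Dose 1 (60 mg at t=0 h): 60·exp(−0.04332·40) = 10.607 mg/L
Dose 2 (175 mg at t=7 h): 175·exp(−0.04332·33) = 41.895 mg/L
Dose 3 (480 mg at t=14 h): 480·exp(−0.04332·26) = 155.621 mg/L
Dose 4 (365 mg at t=21 h): 365·exp(−0.04332·19) = 160.258 mg/L
Dose 5 (265 mg at t=28 h): 265·exp(−0.04332·12) = 157.570 mg/L
Dose 6 (445 mg at t=35 h): 445·exp(−0.04332·5) = 358.334 mg/L
C(40) = 10.607 + 41.895 + 155.621 + 160.258 + 157.570 + 358.334 = 884.285 mg/L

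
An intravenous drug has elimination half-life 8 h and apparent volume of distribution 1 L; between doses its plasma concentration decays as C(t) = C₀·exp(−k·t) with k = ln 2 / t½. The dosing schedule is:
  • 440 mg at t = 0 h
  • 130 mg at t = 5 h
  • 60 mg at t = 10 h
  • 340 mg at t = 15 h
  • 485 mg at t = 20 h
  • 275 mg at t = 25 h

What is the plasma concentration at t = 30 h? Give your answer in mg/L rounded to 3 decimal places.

533.137 mg/L

k = ln 2 / 8 = 0.08664 per h
Dose 1 (440 mg at t=0 h): 440·exp(−0.08664·30) = 32.703 mg/L
Dose 2 (130 mg at t=5 h): 130·exp(−0.08664·25) = 14.901 mg/L
Dose 3 (60 mg at t=10 h): 60·exp(−0.08664·20) = 10.607 mg/L
Dose 4 (340 mg at t=15 h): 340·exp(−0.08664·15) = 92.693 mg/L
Dose 5 (485 mg at t=20 h): 485·exp(−0.08664·10) = 203.917 mg/L
Dose 6 (275 mg at t=25 h): 275·exp(−0.08664·5) = 178.315 mg/L
C(30) = 32.703 + 14.901 + 10.607 + 92.693 + 203.917 + 178.315 = 533.137 mg/L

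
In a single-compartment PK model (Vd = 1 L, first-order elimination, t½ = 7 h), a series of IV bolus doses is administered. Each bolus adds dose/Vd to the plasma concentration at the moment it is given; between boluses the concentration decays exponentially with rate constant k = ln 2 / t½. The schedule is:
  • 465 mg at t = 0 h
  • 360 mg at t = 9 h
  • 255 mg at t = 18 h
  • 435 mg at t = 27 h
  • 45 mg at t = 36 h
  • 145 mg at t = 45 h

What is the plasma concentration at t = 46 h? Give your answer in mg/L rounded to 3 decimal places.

k = ln 2 / 7 = 0.09902 per h
Dose 1 (465 mg at t=0 h): 465·exp(−0.09902·46) = 4.889 mg/L
Dose 2 (360 mg at t=9 h): 360·exp(−0.09902·37) = 9.229 mg/L
Dose 3 (255 mg at t=18 h): 255·exp(−0.09902·28) = 15.938 mg/L
Dose 4 (435 mg at t=27 h): 435·exp(−0.09902·19) = 66.284 mg/L
Dose 5 (45 mg at t=36 h): 45·exp(−0.09902·10) = 16.717 mg/L
Dose 6 (145 mg at t=45 h): 145·exp(−0.09902·1) = 131.330 mg/L
C(46) = 4.889 + 9.229 + 15.938 + 66.284 + 16.717 + 131.330 = 244.387 mg/L

244.387 mg/L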